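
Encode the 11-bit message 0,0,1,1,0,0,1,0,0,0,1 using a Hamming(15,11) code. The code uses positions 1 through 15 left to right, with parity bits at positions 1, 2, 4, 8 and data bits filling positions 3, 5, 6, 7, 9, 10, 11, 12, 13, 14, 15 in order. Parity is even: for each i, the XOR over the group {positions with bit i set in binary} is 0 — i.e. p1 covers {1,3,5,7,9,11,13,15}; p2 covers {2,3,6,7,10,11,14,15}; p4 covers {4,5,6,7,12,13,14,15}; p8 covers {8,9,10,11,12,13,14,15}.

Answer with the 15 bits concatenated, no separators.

Place data at non-parity positions: p1 p2 0 p4 0 1 1 p8 0 0 1 0 0 0 1
p1 (pos 1,3,5,7,9,11,13,15): XOR of data positions = 0⊕0⊕1⊕0⊕1⊕0⊕1 = 1
p2 (pos 2,3,6,7,10,11,14,15): XOR of data positions = 0⊕1⊕1⊕0⊕1⊕0⊕1 = 0
p4 (pos 4,5,6,7,12,13,14,15): XOR of data positions = 0⊕1⊕1⊕0⊕0⊕0⊕1 = 1
p8 (pos 8,9,10,11,12,13,14,15): XOR of data positions = 0⊕0⊕1⊕0⊕0⊕0⊕1 = 0
Codeword: 100101100010001

100101100010001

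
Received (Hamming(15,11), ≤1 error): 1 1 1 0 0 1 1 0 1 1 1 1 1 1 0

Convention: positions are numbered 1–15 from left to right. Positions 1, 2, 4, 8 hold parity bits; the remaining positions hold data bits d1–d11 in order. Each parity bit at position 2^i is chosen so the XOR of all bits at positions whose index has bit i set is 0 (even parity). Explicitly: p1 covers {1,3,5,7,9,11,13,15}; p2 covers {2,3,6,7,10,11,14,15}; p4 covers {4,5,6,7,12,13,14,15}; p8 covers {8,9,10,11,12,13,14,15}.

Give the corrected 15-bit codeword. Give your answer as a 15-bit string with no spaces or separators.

111000101111110

s1 (pos 1,3,5,7,9,11,13,15): 1⊕1⊕0⊕1⊕1⊕1⊕1⊕0 = 0
s2 (pos 2,3,6,7,10,11,14,15): 1⊕1⊕1⊕1⊕1⊕1⊕1⊕0 = 1
s4 (pos 4,5,6,7,12,13,14,15): 0⊕0⊕1⊕1⊕1⊕1⊕1⊕0 = 1
s8 (pos 8,9,10,11,12,13,14,15): 0⊕1⊕1⊕1⊕1⊕1⊕1⊕0 = 0
Syndrome s8…s1 = 0110 → error at position 6.
Flip position 6: 111001101111110 → 111000101111110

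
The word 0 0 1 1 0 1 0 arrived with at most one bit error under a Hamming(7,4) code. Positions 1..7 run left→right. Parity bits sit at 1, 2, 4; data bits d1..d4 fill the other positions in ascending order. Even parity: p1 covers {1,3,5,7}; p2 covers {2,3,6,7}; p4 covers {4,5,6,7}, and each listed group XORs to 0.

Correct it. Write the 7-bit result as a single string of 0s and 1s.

s1 (pos 1,3,5,7): 0⊕1⊕0⊕0 = 1
s2 (pos 2,3,6,7): 0⊕1⊕1⊕0 = 0
s4 (pos 4,5,6,7): 1⊕0⊕1⊕0 = 0
Syndrome s4…s1 = 001 → error at position 1.
Flip position 1: 0011010 → 1011010

1011010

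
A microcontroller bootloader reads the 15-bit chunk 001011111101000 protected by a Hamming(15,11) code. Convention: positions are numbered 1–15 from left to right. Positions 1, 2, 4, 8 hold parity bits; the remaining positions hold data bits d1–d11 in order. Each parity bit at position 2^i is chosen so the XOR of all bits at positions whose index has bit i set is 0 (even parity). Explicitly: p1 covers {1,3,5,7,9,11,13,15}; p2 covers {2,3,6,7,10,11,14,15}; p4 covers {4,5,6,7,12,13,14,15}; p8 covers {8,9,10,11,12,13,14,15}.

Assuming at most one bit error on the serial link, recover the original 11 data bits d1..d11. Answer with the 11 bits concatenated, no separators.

11111101000

s1 (pos 1,3,5,7,9,11,13,15): 0⊕1⊕1⊕1⊕1⊕0⊕0⊕0 = 0
s2 (pos 2,3,6,7,10,11,14,15): 0⊕1⊕1⊕1⊕1⊕0⊕0⊕0 = 0
s4 (pos 4,5,6,7,12,13,14,15): 0⊕1⊕1⊕1⊕1⊕0⊕0⊕0 = 0
s8 (pos 8,9,10,11,12,13,14,15): 1⊕1⊕1⊕0⊕1⊕0⊕0⊕0 = 0
Syndrome s8…s1 = 0000 → no error.
Read data bits from positions 3,5,6,7,9,10,11,12,13,14,15: 11111101000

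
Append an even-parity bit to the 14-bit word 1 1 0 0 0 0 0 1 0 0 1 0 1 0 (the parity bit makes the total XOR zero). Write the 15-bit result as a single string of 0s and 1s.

110000010010101

XOR of the 14 data bits: 1⊕1⊕0⊕0⊕0⊕0⊕0⊕1⊕0⊕0⊕1⊕0⊕1⊕0 = 1
Parity bit = 1 (so all 15 bits XOR to 0).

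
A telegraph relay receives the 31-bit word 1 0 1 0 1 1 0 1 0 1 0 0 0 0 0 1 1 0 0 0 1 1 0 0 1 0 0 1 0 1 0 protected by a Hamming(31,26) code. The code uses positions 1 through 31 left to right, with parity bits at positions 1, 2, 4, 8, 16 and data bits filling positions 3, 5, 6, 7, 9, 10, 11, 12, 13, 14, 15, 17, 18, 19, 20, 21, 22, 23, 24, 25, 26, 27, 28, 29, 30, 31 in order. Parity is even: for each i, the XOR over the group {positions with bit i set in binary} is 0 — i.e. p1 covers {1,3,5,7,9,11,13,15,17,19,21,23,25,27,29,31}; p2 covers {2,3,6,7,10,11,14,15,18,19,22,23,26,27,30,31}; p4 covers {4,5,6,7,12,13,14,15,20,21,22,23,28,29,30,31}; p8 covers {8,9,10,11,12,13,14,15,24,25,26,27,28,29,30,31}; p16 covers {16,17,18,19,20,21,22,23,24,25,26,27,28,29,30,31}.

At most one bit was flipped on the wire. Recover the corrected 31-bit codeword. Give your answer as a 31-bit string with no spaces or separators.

s1 (pos 1,3,5,7,9,11,13,15,17,19,21,23,25,27,29,31): 1⊕1⊕1⊕0⊕0⊕0⊕0⊕0⊕1⊕0⊕1⊕0⊕1⊕0⊕0⊕0 = 0
s2 (pos 2,3,6,7,10,11,14,15,18,19,22,23,26,27,30,31): 0⊕1⊕1⊕0⊕1⊕0⊕0⊕0⊕0⊕0⊕1⊕0⊕0⊕0⊕1⊕0 = 1
s4 (pos 4,5,6,7,12,13,14,15,20,21,22,23,28,29,30,31): 0⊕1⊕1⊕0⊕0⊕0⊕0⊕0⊕0⊕1⊕1⊕0⊕1⊕0⊕1⊕0 = 0
s8 (pos 8,9,10,11,12,13,14,15,24,25,26,27,28,29,30,31): 1⊕0⊕1⊕0⊕0⊕0⊕0⊕0⊕0⊕1⊕0⊕0⊕1⊕0⊕1⊕0 = 1
s16 (pos 16,17,18,19,20,21,22,23,24,25,26,27,28,29,30,31): 1⊕1⊕0⊕0⊕0⊕1⊕1⊕0⊕0⊕1⊕0⊕0⊕1⊕0⊕1⊕0 = 1
Syndrome s16…s1 = 11010 → error at position 26.
Flip position 26: 1010110101000001100011001001010 → 1010110101000001100011001101010

1010110101000001100011001101010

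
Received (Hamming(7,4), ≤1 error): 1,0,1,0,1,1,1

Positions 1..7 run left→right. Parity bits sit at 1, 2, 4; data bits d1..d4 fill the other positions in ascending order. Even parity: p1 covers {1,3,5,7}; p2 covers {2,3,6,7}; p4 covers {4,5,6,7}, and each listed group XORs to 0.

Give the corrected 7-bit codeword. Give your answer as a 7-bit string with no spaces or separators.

s1 (pos 1,3,5,7): 1⊕1⊕1⊕1 = 0
s2 (pos 2,3,6,7): 0⊕1⊕1⊕1 = 1
s4 (pos 4,5,6,7): 0⊕1⊕1⊕1 = 1
Syndrome s4…s1 = 110 → error at position 6.
Flip position 6: 1010111 → 1010101

1010101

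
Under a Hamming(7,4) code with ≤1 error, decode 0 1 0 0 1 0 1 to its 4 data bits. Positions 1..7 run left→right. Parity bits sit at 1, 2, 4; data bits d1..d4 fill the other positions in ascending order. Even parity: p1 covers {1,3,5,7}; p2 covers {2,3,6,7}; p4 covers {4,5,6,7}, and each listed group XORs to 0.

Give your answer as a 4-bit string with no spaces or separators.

0101

s1 (pos 1,3,5,7): 0⊕0⊕1⊕1 = 0
s2 (pos 2,3,6,7): 1⊕0⊕0⊕1 = 0
s4 (pos 4,5,6,7): 0⊕1⊕0⊕1 = 0
Syndrome s4…s1 = 000 → no error.
Read data bits from positions 3,5,6,7: 0101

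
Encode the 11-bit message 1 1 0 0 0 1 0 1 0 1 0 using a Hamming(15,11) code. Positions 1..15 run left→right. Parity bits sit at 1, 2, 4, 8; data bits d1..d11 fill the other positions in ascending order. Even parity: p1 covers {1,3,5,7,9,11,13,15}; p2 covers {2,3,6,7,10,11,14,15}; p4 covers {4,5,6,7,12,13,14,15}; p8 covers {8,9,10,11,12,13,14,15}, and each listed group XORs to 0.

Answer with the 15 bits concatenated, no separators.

011110010101010

Place data at non-parity positions: p1 p2 1 p4 1 0 0 p8 0 1 0 1 0 1 0
p1 (pos 1,3,5,7,9,11,13,15): XOR of data positions = 1⊕1⊕0⊕0⊕0⊕0⊕0 = 0
p2 (pos 2,3,6,7,10,11,14,15): XOR of data positions = 1⊕0⊕0⊕1⊕0⊕1⊕0 = 1
p4 (pos 4,5,6,7,12,13,14,15): XOR of data positions = 1⊕0⊕0⊕1⊕0⊕1⊕0 = 1
p8 (pos 8,9,10,11,12,13,14,15): XOR of data positions = 0⊕1⊕0⊕1⊕0⊕1⊕0 = 1
Codeword: 011110010101010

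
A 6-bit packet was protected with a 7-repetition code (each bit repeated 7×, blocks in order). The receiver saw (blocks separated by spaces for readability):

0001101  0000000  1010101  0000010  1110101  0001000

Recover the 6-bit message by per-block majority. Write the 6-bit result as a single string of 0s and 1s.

001010

Block 1 (0001101): 3 ones → 0
Block 2 (0000000): 0 ones → 0
Block 3 (1010101): 4 ones → 1
Block 4 (0000010): 1 one → 0
Block 5 (1110101): 5 ones → 1
Block 6 (0001000): 1 one → 0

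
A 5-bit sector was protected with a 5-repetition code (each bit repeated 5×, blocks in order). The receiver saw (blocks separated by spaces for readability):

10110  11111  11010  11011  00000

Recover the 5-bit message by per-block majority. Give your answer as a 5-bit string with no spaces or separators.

11110

Block 1 (10110): 3 ones → 1
Block 2 (11111): 5 ones → 1
Block 3 (11010): 3 ones → 1
Block 4 (11011): 4 ones → 1
Block 5 (00000): 0 ones → 0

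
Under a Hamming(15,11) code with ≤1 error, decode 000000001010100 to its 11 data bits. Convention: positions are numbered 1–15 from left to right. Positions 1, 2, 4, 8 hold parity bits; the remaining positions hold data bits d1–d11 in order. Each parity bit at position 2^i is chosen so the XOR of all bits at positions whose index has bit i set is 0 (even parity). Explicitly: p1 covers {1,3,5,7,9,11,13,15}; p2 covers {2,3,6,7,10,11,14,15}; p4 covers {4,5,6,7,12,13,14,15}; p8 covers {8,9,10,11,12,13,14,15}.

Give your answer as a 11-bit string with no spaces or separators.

s1 (pos 1,3,5,7,9,11,13,15): 0⊕0⊕0⊕0⊕1⊕1⊕1⊕0 = 1
s2 (pos 2,3,6,7,10,11,14,15): 0⊕0⊕0⊕0⊕0⊕1⊕0⊕0 = 1
s4 (pos 4,5,6,7,12,13,14,15): 0⊕0⊕0⊕0⊕0⊕1⊕0⊕0 = 1
s8 (pos 8,9,10,11,12,13,14,15): 0⊕1⊕0⊕1⊕0⊕1⊕0⊕0 = 1
Syndrome s8…s1 = 1111 → error at position 15.
Flip position 15: 000000001010100 → 000000001010101
Read data bits from positions 3,5,6,7,9,10,11,12,13,14,15: 00001010101

00001010101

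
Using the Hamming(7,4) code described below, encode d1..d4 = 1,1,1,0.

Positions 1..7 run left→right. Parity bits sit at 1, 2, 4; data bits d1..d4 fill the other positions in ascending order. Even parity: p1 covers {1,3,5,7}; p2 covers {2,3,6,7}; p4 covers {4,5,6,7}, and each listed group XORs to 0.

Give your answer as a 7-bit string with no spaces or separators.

0010110

Place data at non-parity positions: p1 p2 1 p4 1 1 0
p1 (pos 1,3,5,7): XOR of data positions = 1⊕1⊕0 = 0
p2 (pos 2,3,6,7): XOR of data positions = 1⊕1⊕0 = 0
p4 (pos 4,5,6,7): XOR of data positions = 1⊕1⊕0 = 0
Codeword: 0010110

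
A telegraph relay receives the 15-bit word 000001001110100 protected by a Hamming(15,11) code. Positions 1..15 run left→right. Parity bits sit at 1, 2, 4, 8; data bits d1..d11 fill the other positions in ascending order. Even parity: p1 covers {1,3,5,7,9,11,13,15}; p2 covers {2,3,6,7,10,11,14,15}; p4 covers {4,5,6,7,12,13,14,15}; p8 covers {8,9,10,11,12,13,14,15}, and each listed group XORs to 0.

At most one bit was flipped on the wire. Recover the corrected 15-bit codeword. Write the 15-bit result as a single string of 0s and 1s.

001001001110100

s1 (pos 1,3,5,7,9,11,13,15): 0⊕0⊕0⊕0⊕1⊕1⊕1⊕0 = 1
s2 (pos 2,3,6,7,10,11,14,15): 0⊕0⊕1⊕0⊕1⊕1⊕0⊕0 = 1
s4 (pos 4,5,6,7,12,13,14,15): 0⊕0⊕1⊕0⊕0⊕1⊕0⊕0 = 0
s8 (pos 8,9,10,11,12,13,14,15): 0⊕1⊕1⊕1⊕0⊕1⊕0⊕0 = 0
Syndrome s8…s1 = 0011 → error at position 3.
Flip position 3: 000001001110100 → 001001001110100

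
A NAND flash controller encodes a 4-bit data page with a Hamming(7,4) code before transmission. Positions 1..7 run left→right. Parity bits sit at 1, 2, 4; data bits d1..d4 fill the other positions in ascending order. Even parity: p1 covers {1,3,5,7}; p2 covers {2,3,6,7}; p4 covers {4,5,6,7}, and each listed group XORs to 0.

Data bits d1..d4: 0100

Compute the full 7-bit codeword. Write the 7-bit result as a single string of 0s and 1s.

Place data at non-parity positions: p1 p2 0 p4 1 0 0
p1 (pos 1,3,5,7): XOR of data positions = 0⊕1⊕0 = 1
p2 (pos 2,3,6,7): XOR of data positions = 0⊕0⊕0 = 0
p4 (pos 4,5,6,7): XOR of data positions = 1⊕0⊕0 = 1
Codeword: 1001100

1001100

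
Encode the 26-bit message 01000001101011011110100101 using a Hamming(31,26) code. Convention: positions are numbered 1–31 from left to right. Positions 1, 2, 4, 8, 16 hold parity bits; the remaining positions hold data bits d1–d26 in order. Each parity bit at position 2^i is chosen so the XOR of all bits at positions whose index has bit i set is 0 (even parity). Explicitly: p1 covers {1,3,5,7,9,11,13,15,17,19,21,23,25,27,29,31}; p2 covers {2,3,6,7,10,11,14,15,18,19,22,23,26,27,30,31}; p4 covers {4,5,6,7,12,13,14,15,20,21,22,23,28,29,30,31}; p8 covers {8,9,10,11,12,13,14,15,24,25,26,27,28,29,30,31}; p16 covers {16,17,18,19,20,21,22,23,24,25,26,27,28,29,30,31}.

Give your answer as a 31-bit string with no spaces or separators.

Place data at non-parity positions: p1 p2 0 p4 1 0 0 p8 0 0 0 1 1 0 1 p16 0 1 1 0 1 1 1 1 0 1 0 0 1 0 1
p1 (pos 1,3,5,7,9,11,13,15,17,19,21,23,25,27,29,31): XOR of data positions = 0⊕1⊕0⊕0⊕0⊕1⊕1⊕0⊕1⊕1⊕1⊕0⊕0⊕1⊕1 = 0
p2 (pos 2,3,6,7,10,11,14,15,18,19,22,23,26,27,30,31): XOR of data positions = 0⊕0⊕0⊕0⊕0⊕0⊕1⊕1⊕1⊕1⊕1⊕1⊕0⊕0⊕1 = 1
p4 (pos 4,5,6,7,12,13,14,15,20,21,22,23,28,29,30,31): XOR of data positions = 1⊕0⊕0⊕1⊕1⊕0⊕1⊕0⊕1⊕1⊕1⊕0⊕1⊕0⊕1 = 1
p8 (pos 8,9,10,11,12,13,14,15,24,25,26,27,28,29,30,31): XOR of data positions = 0⊕0⊕0⊕1⊕1⊕0⊕1⊕1⊕0⊕1⊕0⊕0⊕1⊕0⊕1 = 1
p16 (pos 16,17,18,19,20,21,22,23,24,25,26,27,28,29,30,31): XOR of data positions = 0⊕1⊕1⊕0⊕1⊕1⊕1⊕1⊕0⊕1⊕0⊕0⊕1⊕0⊕1 = 1
Codeword: 0101100100011011011011110100101

0101100100011011011011110100101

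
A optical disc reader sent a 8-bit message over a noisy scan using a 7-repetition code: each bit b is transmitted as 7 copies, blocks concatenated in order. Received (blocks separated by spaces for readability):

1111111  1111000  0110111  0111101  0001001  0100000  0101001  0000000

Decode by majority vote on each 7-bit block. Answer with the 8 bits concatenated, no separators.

Block 1 (1111111): 7 ones → 1
Block 2 (1111000): 4 ones → 1
Block 3 (0110111): 5 ones → 1
Block 4 (0111101): 5 ones → 1
Block 5 (0001001): 2 ones → 0
Block 6 (0100000): 1 one → 0
Block 7 (0101001): 3 ones → 0
Block 8 (0000000): 0 ones → 0

11110000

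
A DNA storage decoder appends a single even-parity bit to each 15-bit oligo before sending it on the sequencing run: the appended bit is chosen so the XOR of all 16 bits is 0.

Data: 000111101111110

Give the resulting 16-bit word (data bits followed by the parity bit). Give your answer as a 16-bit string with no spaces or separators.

XOR of the 15 data bits: 0⊕0⊕0⊕1⊕1⊕1⊕1⊕0⊕1⊕1⊕1⊕1⊕1⊕1⊕0 = 0
Parity bit = 0 (so all 16 bits XOR to 0).

0001111011111100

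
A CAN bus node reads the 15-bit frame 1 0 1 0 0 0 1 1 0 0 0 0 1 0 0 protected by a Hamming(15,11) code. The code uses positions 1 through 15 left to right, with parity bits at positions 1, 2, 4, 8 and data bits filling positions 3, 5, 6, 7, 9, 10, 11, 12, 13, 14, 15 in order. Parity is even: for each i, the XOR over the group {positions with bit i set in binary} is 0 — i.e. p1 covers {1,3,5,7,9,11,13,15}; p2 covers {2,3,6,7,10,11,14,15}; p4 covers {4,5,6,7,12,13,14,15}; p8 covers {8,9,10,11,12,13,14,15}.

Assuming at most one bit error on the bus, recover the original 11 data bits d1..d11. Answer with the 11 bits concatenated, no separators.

10010000100

s1 (pos 1,3,5,7,9,11,13,15): 1⊕1⊕0⊕1⊕0⊕0⊕1⊕0 = 0
s2 (pos 2,3,6,7,10,11,14,15): 0⊕1⊕0⊕1⊕0⊕0⊕0⊕0 = 0
s4 (pos 4,5,6,7,12,13,14,15): 0⊕0⊕0⊕1⊕0⊕1⊕0⊕0 = 0
s8 (pos 8,9,10,11,12,13,14,15): 1⊕0⊕0⊕0⊕0⊕1⊕0⊕0 = 0
Syndrome s8…s1 = 0000 → no error.
Read data bits from positions 3,5,6,7,9,10,11,12,13,14,15: 10010000100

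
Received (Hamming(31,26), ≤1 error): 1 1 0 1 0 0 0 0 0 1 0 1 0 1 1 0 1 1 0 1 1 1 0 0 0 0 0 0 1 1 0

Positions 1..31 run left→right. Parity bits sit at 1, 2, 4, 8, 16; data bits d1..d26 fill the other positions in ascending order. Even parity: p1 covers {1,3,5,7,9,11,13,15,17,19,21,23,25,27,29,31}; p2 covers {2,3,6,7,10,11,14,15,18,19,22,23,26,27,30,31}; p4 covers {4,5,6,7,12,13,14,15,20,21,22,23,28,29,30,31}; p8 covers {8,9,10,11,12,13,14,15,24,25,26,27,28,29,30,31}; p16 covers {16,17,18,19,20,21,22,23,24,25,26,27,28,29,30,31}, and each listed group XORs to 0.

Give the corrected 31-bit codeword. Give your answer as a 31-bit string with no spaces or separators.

s1 (pos 1,3,5,7,9,11,13,15,17,19,21,23,25,27,29,31): 1⊕0⊕0⊕0⊕0⊕0⊕0⊕1⊕1⊕0⊕1⊕0⊕0⊕0⊕1⊕0 = 1
s2 (pos 2,3,6,7,10,11,14,15,18,19,22,23,26,27,30,31): 1⊕0⊕0⊕0⊕1⊕0⊕1⊕1⊕1⊕0⊕1⊕0⊕0⊕0⊕1⊕0 = 1
s4 (pos 4,5,6,7,12,13,14,15,20,21,22,23,28,29,30,31): 1⊕0⊕0⊕0⊕1⊕0⊕1⊕1⊕1⊕1⊕1⊕0⊕0⊕1⊕1⊕0 = 1
s8 (pos 8,9,10,11,12,13,14,15,24,25,26,27,28,29,30,31): 0⊕0⊕1⊕0⊕1⊕0⊕1⊕1⊕0⊕0⊕0⊕0⊕0⊕1⊕1⊕0 = 0
s16 (pos 16,17,18,19,20,21,22,23,24,25,26,27,28,29,30,31): 0⊕1⊕1⊕0⊕1⊕1⊕1⊕0⊕0⊕0⊕0⊕0⊕0⊕1⊕1⊕0 = 1
Syndrome s16…s1 = 10111 → error at position 23.
Flip position 23: 1101000001010110110111000000110 → 1101000001010110110111100000110

1101000001010110110111100000110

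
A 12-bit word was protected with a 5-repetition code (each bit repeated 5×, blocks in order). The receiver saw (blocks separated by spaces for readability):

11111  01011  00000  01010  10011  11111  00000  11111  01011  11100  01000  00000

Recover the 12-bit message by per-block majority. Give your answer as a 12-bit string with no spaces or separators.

Block 1 (11111): 5 ones → 1
Block 2 (01011): 3 ones → 1
Block 3 (00000): 0 ones → 0
Block 4 (01010): 2 ones → 0
Block 5 (10011): 3 ones → 1
Block 6 (11111): 5 ones → 1
Block 7 (00000): 0 ones → 0
Block 8 (11111): 5 ones → 1
Block 9 (01011): 3 ones → 1
Block 10 (11100): 3 ones → 1
Block 11 (01000): 1 one → 0
Block 12 (00000): 0 ones → 0

110011011100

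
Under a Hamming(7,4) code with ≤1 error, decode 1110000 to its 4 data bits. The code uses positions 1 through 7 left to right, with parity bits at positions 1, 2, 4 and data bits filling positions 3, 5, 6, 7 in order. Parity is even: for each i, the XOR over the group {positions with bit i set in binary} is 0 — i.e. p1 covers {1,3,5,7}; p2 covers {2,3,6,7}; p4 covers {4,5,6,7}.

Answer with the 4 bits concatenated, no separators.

s1 (pos 1,3,5,7): 1⊕1⊕0⊕0 = 0
s2 (pos 2,3,6,7): 1⊕1⊕0⊕0 = 0
s4 (pos 4,5,6,7): 0⊕0⊕0⊕0 = 0
Syndrome s4…s1 = 000 → no error.
Read data bits from positions 3,5,6,7: 1000

1000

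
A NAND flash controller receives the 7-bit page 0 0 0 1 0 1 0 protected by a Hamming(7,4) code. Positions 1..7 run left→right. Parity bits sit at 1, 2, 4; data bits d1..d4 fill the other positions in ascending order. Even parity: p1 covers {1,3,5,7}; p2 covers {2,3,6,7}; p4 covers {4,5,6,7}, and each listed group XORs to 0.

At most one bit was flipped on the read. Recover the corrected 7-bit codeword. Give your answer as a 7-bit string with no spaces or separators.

s1 (pos 1,3,5,7): 0⊕0⊕0⊕0 = 0
s2 (pos 2,3,6,7): 0⊕0⊕1⊕0 = 1
s4 (pos 4,5,6,7): 1⊕0⊕1⊕0 = 0
Syndrome s4…s1 = 010 → error at position 2.
Flip position 2: 0001010 → 0101010

0101010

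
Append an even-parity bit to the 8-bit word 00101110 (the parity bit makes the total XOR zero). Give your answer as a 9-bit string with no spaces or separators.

XOR of the 8 data bits: 0⊕0⊕1⊕0⊕1⊕1⊕1⊕0 = 0
Parity bit = 0 (so all 9 bits XOR to 0).

001011100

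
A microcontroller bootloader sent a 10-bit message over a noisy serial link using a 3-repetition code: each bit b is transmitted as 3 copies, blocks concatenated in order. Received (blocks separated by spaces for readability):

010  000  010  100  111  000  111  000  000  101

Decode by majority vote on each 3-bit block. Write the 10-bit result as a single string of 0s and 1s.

0000101001

Block 1 (010): 1 one → 0
Block 2 (000): 0 ones → 0
Block 3 (010): 1 one → 0
Block 4 (100): 1 one → 0
Block 5 (111): 3 ones → 1
Block 6 (000): 0 ones → 0
Block 7 (111): 3 ones → 1
Block 8 (000): 0 ones → 0
Block 9 (000): 0 ones → 0
Block 10 (101): 2 ones → 1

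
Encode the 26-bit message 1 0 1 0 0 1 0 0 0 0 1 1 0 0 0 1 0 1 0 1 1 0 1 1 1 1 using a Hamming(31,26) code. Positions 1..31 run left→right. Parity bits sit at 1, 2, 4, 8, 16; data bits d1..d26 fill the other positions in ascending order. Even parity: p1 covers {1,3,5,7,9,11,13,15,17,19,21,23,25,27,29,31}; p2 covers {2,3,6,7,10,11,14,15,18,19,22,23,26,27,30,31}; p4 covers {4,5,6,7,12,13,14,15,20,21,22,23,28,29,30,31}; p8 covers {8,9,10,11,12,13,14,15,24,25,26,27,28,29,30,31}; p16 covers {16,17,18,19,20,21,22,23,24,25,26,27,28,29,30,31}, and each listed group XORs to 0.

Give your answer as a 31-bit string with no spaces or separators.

Place data at non-parity positions: p1 p2 1 p4 0 1 0 p8 0 1 0 0 0 0 1 p16 1 0 0 0 1 0 1 0 1 1 0 1 1 1 1
p1 (pos 1,3,5,7,9,11,13,15,17,19,21,23,25,27,29,31): XOR of data positions = 1⊕0⊕0⊕0⊕0⊕0⊕1⊕1⊕0⊕1⊕1⊕1⊕0⊕1⊕1 = 0
p2 (pos 2,3,6,7,10,11,14,15,18,19,22,23,26,27,30,31): XOR of data positions = 1⊕1⊕0⊕1⊕0⊕0⊕1⊕0⊕0⊕0⊕1⊕1⊕0⊕1⊕1 = 0
p4 (pos 4,5,6,7,12,13,14,15,20,21,22,23,28,29,30,31): XOR of data positions = 0⊕1⊕0⊕0⊕0⊕0⊕1⊕0⊕1⊕0⊕1⊕1⊕1⊕1⊕1 = 0
p8 (pos 8,9,10,11,12,13,14,15,24,25,26,27,28,29,30,31): XOR of data positions = 0⊕1⊕0⊕0⊕0⊕0⊕1⊕0⊕1⊕1⊕0⊕1⊕1⊕1⊕1 = 0
p16 (pos 16,17,18,19,20,21,22,23,24,25,26,27,28,29,30,31): XOR of data positions = 1⊕0⊕0⊕0⊕1⊕0⊕1⊕0⊕1⊕1⊕0⊕1⊕1⊕1⊕1 = 1
Codeword: 0010010001000011100010101101111

0010010001000011100010101101111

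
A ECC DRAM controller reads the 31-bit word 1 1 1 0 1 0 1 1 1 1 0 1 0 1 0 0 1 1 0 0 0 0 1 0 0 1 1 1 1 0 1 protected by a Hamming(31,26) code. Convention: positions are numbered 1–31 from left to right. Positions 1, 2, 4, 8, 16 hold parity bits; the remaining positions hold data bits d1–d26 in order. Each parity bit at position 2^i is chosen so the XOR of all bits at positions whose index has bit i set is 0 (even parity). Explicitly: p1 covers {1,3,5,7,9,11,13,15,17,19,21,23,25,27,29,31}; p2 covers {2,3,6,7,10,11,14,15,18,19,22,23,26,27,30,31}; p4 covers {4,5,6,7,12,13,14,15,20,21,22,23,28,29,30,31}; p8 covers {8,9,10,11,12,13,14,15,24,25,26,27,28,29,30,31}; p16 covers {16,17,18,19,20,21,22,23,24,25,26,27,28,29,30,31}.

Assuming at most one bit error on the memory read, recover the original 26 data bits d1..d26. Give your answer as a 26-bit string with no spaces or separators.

11011101010110000100111101

s1 (pos 1,3,5,7,9,11,13,15,17,19,21,23,25,27,29,31): 1⊕1⊕1⊕1⊕1⊕0⊕0⊕0⊕1⊕0⊕0⊕1⊕0⊕1⊕1⊕1 = 0
s2 (pos 2,3,6,7,10,11,14,15,18,19,22,23,26,27,30,31): 1⊕1⊕0⊕1⊕1⊕0⊕1⊕0⊕1⊕0⊕0⊕1⊕1⊕1⊕0⊕1 = 0
s4 (pos 4,5,6,7,12,13,14,15,20,21,22,23,28,29,30,31): 0⊕1⊕0⊕1⊕1⊕0⊕1⊕0⊕0⊕0⊕0⊕1⊕1⊕1⊕0⊕1 = 0
s8 (pos 8,9,10,11,12,13,14,15,24,25,26,27,28,29,30,31): 1⊕1⊕1⊕0⊕1⊕0⊕1⊕0⊕0⊕0⊕1⊕1⊕1⊕1⊕0⊕1 = 0
s16 (pos 16,17,18,19,20,21,22,23,24,25,26,27,28,29,30,31): 0⊕1⊕1⊕0⊕0⊕0⊕0⊕1⊕0⊕0⊕1⊕1⊕1⊕1⊕0⊕1 = 0
Syndrome s16…s1 = 00000 → no error.
Read data bits from positions 3,5,6,7,9,10,11,12,13,14,15,17,18,19,20,21,22,23,24,25,26,27,28,29,30,31: 11011101010110000100111101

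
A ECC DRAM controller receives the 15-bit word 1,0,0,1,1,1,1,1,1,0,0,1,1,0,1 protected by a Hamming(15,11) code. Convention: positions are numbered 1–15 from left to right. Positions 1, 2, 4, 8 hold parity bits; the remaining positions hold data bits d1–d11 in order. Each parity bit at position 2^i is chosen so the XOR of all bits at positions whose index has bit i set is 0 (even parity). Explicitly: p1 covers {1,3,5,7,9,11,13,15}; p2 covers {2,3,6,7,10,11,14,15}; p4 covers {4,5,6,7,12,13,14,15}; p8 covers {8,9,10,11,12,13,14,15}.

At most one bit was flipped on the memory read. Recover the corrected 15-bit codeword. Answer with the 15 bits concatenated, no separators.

100111111001111

s1 (pos 1,3,5,7,9,11,13,15): 1⊕0⊕1⊕1⊕1⊕0⊕1⊕1 = 0
s2 (pos 2,3,6,7,10,11,14,15): 0⊕0⊕1⊕1⊕0⊕0⊕0⊕1 = 1
s4 (pos 4,5,6,7,12,13,14,15): 1⊕1⊕1⊕1⊕1⊕1⊕0⊕1 = 1
s8 (pos 8,9,10,11,12,13,14,15): 1⊕1⊕0⊕0⊕1⊕1⊕0⊕1 = 1
Syndrome s8…s1 = 1110 → error at position 14.
Flip position 14: 100111111001101 → 100111111001111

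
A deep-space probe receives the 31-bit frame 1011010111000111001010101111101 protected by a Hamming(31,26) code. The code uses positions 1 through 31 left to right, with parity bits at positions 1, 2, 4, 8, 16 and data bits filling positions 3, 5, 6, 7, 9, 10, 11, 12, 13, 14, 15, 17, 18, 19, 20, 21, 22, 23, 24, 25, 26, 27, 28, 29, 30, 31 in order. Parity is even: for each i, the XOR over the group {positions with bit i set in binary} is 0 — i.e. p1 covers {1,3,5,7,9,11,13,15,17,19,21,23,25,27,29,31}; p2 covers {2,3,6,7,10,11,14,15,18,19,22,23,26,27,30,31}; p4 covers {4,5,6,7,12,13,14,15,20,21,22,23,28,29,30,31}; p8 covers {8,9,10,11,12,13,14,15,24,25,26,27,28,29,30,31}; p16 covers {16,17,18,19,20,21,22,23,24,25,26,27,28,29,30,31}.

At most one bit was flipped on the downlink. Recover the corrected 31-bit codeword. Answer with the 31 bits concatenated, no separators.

s1 (pos 1,3,5,7,9,11,13,15,17,19,21,23,25,27,29,31): 1⊕1⊕0⊕0⊕1⊕0⊕0⊕1⊕0⊕1⊕1⊕1⊕1⊕1⊕1⊕1 = 1
s2 (pos 2,3,6,7,10,11,14,15,18,19,22,23,26,27,30,31): 0⊕1⊕1⊕0⊕1⊕0⊕1⊕1⊕0⊕1⊕0⊕1⊕1⊕1⊕0⊕1 = 0
s4 (pos 4,5,6,7,12,13,14,15,20,21,22,23,28,29,30,31): 1⊕0⊕1⊕0⊕0⊕0⊕1⊕1⊕0⊕1⊕0⊕1⊕1⊕1⊕0⊕1 = 1
s8 (pos 8,9,10,11,12,13,14,15,24,25,26,27,28,29,30,31): 1⊕1⊕1⊕0⊕0⊕0⊕1⊕1⊕0⊕1⊕1⊕1⊕1⊕1⊕0⊕1 = 1
s16 (pos 16,17,18,19,20,21,22,23,24,25,26,27,28,29,30,31): 1⊕0⊕0⊕1⊕0⊕1⊕0⊕1⊕0⊕1⊕1⊕1⊕1⊕1⊕0⊕1 = 0
Syndrome s16…s1 = 01101 → error at position 13.
Flip position 13: 1011010111000111001010101111101 → 1011010111001111001010101111101

1011010111001111001010101111101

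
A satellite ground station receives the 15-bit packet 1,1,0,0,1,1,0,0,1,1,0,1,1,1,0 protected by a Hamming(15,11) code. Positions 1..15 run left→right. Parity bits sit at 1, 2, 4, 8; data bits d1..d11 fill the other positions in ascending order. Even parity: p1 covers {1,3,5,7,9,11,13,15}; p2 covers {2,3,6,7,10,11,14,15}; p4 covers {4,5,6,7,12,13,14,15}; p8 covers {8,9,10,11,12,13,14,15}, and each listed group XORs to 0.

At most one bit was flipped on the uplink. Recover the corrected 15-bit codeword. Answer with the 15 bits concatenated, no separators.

110011001100110

s1 (pos 1,3,5,7,9,11,13,15): 1⊕0⊕1⊕0⊕1⊕0⊕1⊕0 = 0
s2 (pos 2,3,6,7,10,11,14,15): 1⊕0⊕1⊕0⊕1⊕0⊕1⊕0 = 0
s4 (pos 4,5,6,7,12,13,14,15): 0⊕1⊕1⊕0⊕1⊕1⊕1⊕0 = 1
s8 (pos 8,9,10,11,12,13,14,15): 0⊕1⊕1⊕0⊕1⊕1⊕1⊕0 = 1
Syndrome s8…s1 = 1100 → error at position 12.
Flip position 12: 110011001101110 → 110011001100110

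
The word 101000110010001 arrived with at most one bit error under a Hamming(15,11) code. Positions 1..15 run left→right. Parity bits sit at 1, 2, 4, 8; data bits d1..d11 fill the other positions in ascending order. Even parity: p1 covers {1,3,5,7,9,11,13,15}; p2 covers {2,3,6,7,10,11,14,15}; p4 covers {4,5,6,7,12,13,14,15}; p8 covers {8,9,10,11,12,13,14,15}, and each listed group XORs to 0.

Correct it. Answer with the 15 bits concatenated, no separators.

s1 (pos 1,3,5,7,9,11,13,15): 1⊕1⊕0⊕1⊕0⊕1⊕0⊕1 = 1
s2 (pos 2,3,6,7,10,11,14,15): 0⊕1⊕0⊕1⊕0⊕1⊕0⊕1 = 0
s4 (pos 4,5,6,7,12,13,14,15): 0⊕0⊕0⊕1⊕0⊕0⊕0⊕1 = 0
s8 (pos 8,9,10,11,12,13,14,15): 1⊕0⊕0⊕1⊕0⊕0⊕0⊕1 = 1
Syndrome s8…s1 = 1001 → error at position 9.
Flip position 9: 101000110010001 → 101000111010001

101000111010001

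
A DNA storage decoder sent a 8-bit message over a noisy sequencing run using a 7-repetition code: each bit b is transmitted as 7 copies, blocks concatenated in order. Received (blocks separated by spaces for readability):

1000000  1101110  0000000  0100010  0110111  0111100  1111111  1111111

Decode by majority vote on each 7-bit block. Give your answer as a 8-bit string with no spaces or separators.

01001111

Block 1 (1000000): 1 one → 0
Block 2 (1101110): 5 ones → 1
Block 3 (0000000): 0 ones → 0
Block 4 (0100010): 2 ones → 0
Block 5 (0110111): 5 ones → 1
Block 6 (0111100): 4 ones → 1
Block 7 (1111111): 7 ones → 1
Block 8 (1111111): 7 ones → 1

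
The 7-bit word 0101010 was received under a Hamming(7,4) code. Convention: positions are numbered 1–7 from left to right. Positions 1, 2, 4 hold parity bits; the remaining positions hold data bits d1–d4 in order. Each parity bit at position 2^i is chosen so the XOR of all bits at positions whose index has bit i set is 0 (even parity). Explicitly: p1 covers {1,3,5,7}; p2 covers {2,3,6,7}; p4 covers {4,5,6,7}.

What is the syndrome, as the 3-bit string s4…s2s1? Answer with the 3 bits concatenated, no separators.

s1 (pos 1,3,5,7): 0⊕0⊕0⊕0 = 0
s2 (pos 2,3,6,7): 1⊕0⊕1⊕0 = 0
s4 (pos 4,5,6,7): 1⊕0⊕1⊕0 = 0
Syndrome s4…s1 = 000 → no error.

000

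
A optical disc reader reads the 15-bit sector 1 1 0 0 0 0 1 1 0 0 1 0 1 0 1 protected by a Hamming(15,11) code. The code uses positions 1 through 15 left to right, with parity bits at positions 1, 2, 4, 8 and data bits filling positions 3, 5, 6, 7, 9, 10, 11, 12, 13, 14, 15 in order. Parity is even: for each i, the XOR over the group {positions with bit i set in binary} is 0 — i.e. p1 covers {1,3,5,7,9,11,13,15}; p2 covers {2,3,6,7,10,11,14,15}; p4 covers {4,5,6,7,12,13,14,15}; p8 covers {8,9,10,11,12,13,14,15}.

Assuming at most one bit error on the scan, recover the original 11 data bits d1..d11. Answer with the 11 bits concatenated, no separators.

01010010101

s1 (pos 1,3,5,7,9,11,13,15): 1⊕0⊕0⊕1⊕0⊕1⊕1⊕1 = 1
s2 (pos 2,3,6,7,10,11,14,15): 1⊕0⊕0⊕1⊕0⊕1⊕0⊕1 = 0
s4 (pos 4,5,6,7,12,13,14,15): 0⊕0⊕0⊕1⊕0⊕1⊕0⊕1 = 1
s8 (pos 8,9,10,11,12,13,14,15): 1⊕0⊕0⊕1⊕0⊕1⊕0⊕1 = 0
Syndrome s8…s1 = 0101 → error at position 5.
Flip position 5: 110000110010101 → 110010110010101
Read data bits from positions 3,5,6,7,9,10,11,12,13,14,15: 01010010101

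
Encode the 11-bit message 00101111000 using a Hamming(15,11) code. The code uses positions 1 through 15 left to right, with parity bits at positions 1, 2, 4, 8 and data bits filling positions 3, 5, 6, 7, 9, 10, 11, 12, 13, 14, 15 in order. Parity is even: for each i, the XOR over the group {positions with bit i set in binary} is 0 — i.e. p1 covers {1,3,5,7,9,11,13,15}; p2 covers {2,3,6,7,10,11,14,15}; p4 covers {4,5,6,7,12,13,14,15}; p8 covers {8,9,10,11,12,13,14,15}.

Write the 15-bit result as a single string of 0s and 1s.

Place data at non-parity positions: p1 p2 0 p4 0 1 0 p8 1 1 1 1 0 0 0
p1 (pos 1,3,5,7,9,11,13,15): XOR of data positions = 0⊕0⊕0⊕1⊕1⊕0⊕0 = 0
p2 (pos 2,3,6,7,10,11,14,15): XOR of data positions = 0⊕1⊕0⊕1⊕1⊕0⊕0 = 1
p4 (pos 4,5,6,7,12,13,14,15): XOR of data positions = 0⊕1⊕0⊕1⊕0⊕0⊕0 = 0
p8 (pos 8,9,10,11,12,13,14,15): XOR of data positions = 1⊕1⊕1⊕1⊕0⊕0⊕0 = 0
Codeword: 010001001111000

010001001111000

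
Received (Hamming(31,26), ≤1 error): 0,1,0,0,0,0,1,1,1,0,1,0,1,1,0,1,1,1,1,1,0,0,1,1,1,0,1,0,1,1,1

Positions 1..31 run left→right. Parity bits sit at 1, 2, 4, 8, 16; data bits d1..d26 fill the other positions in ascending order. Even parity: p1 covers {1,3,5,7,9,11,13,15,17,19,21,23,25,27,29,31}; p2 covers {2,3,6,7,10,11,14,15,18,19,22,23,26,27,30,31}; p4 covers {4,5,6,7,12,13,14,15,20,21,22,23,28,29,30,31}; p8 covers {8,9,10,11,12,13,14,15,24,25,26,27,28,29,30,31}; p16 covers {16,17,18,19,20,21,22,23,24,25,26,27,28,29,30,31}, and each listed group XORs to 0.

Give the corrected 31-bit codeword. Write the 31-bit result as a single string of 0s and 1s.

0100001100101101111100111010111

s1 (pos 1,3,5,7,9,11,13,15,17,19,21,23,25,27,29,31): 0⊕0⊕0⊕1⊕1⊕1⊕1⊕0⊕1⊕1⊕0⊕1⊕1⊕1⊕1⊕1 = 1
s2 (pos 2,3,6,7,10,11,14,15,18,19,22,23,26,27,30,31): 1⊕0⊕0⊕1⊕0⊕1⊕1⊕0⊕1⊕1⊕0⊕1⊕0⊕1⊕1⊕1 = 0
s4 (pos 4,5,6,7,12,13,14,15,20,21,22,23,28,29,30,31): 0⊕0⊕0⊕1⊕0⊕1⊕1⊕0⊕1⊕0⊕0⊕1⊕0⊕1⊕1⊕1 = 0
s8 (pos 8,9,10,11,12,13,14,15,24,25,26,27,28,29,30,31): 1⊕1⊕0⊕1⊕0⊕1⊕1⊕0⊕1⊕1⊕0⊕1⊕0⊕1⊕1⊕1 = 1
s16 (pos 16,17,18,19,20,21,22,23,24,25,26,27,28,29,30,31): 1⊕1⊕1⊕1⊕1⊕0⊕0⊕1⊕1⊕1⊕0⊕1⊕0⊕1⊕1⊕1 = 0
Syndrome s16…s1 = 01001 → error at position 9.
Flip position 9: 0100001110101101111100111010111 → 0100001100101101111100111010111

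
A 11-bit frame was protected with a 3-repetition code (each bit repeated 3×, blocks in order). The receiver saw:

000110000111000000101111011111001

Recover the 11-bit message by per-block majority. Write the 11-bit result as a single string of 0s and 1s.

Block 1 (000): 0 ones → 0
Block 2 (110): 2 ones → 1
Block 3 (000): 0 ones → 0
Block 4 (111): 3 ones → 1
Block 5 (000): 0 ones → 0
Block 6 (000): 0 ones → 0
Block 7 (101): 2 ones → 1
Block 8 (111): 3 ones → 1
Block 9 (011): 2 ones → 1
Block 10 (111): 3 ones → 1
Block 11 (001): 1 one → 0

01010011110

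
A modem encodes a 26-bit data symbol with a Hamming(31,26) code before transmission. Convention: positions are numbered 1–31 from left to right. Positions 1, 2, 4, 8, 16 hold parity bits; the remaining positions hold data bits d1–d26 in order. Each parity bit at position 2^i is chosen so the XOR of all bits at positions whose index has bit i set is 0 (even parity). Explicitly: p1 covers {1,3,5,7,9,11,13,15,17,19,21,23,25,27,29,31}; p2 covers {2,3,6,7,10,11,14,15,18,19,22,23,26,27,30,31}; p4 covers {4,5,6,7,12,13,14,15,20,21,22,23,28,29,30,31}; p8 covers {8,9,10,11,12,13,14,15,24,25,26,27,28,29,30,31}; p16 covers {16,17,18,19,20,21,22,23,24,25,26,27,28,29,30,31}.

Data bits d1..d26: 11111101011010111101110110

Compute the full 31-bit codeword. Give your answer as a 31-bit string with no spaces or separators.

0010111011010110010111101110110

Place data at non-parity positions: p1 p2 1 p4 1 1 1 p8 1 1 0 1 0 1 1 p16 0 1 0 1 1 1 1 0 1 1 1 0 1 1 0
p1 (pos 1,3,5,7,9,11,13,15,17,19,21,23,25,27,29,31): XOR of data positions = 1⊕1⊕1⊕1⊕0⊕0⊕1⊕0⊕0⊕1⊕1⊕1⊕1⊕1⊕0 = 0
p2 (pos 2,3,6,7,10,11,14,15,18,19,22,23,26,27,30,31): XOR of data positions = 1⊕1⊕1⊕1⊕0⊕1⊕1⊕1⊕0⊕1⊕1⊕1⊕1⊕1⊕0 = 0
p4 (pos 4,5,6,7,12,13,14,15,20,21,22,23,28,29,30,31): XOR of data positions = 1⊕1⊕1⊕1⊕0⊕1⊕1⊕1⊕1⊕1⊕1⊕0⊕1⊕1⊕0 = 0
p8 (pos 8,9,10,11,12,13,14,15,24,25,26,27,28,29,30,31): XOR of data positions = 1⊕1⊕0⊕1⊕0⊕1⊕1⊕0⊕1⊕1⊕1⊕0⊕1⊕1⊕0 = 0
p16 (pos 16,17,18,19,20,21,22,23,24,25,26,27,28,29,30,31): XOR of data positions = 0⊕1⊕0⊕1⊕1⊕1⊕1⊕0⊕1⊕1⊕1⊕0⊕1⊕1⊕0 = 0
Codeword: 0010111011010110010111101110110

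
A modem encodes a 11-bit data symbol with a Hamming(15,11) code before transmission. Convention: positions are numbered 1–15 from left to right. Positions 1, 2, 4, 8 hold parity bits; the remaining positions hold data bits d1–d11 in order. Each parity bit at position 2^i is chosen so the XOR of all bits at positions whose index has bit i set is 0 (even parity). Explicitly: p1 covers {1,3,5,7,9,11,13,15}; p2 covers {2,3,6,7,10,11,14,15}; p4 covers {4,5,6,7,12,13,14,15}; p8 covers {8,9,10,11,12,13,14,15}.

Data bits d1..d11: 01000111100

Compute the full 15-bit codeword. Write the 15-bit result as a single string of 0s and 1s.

100110000111100

Place data at non-parity positions: p1 p2 0 p4 1 0 0 p8 0 1 1 1 1 0 0
p1 (pos 1,3,5,7,9,11,13,15): XOR of data positions = 0⊕1⊕0⊕0⊕1⊕1⊕0 = 1
p2 (pos 2,3,6,7,10,11,14,15): XOR of data positions = 0⊕0⊕0⊕1⊕1⊕0⊕0 = 0
p4 (pos 4,5,6,7,12,13,14,15): XOR of data positions = 1⊕0⊕0⊕1⊕1⊕0⊕0 = 1
p8 (pos 8,9,10,11,12,13,14,15): XOR of data positions = 0⊕1⊕1⊕1⊕1⊕0⊕0 = 0
Codeword: 100110000111100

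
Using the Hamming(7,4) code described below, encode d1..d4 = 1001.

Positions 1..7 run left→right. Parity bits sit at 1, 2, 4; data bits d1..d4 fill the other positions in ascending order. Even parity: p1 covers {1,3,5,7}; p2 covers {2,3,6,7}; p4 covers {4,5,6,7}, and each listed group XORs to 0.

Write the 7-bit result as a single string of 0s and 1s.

Place data at non-parity positions: p1 p2 1 p4 0 0 1
p1 (pos 1,3,5,7): XOR of data positions = 1⊕0⊕1 = 0
p2 (pos 2,3,6,7): XOR of data positions = 1⊕0⊕1 = 0
p4 (pos 4,5,6,7): XOR of data positions = 0⊕0⊕1 = 1
Codeword: 0011001

0011001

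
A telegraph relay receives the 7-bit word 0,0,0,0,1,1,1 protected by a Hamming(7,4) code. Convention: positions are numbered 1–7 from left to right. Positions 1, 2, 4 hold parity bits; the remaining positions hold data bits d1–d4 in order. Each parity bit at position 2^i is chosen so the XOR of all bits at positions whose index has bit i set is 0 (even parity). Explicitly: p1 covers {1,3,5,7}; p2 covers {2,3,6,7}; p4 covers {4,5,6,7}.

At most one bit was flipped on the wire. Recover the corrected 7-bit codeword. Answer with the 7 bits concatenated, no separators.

s1 (pos 1,3,5,7): 0⊕0⊕1⊕1 = 0
s2 (pos 2,3,6,7): 0⊕0⊕1⊕1 = 0
s4 (pos 4,5,6,7): 0⊕1⊕1⊕1 = 1
Syndrome s4…s1 = 100 → error at position 4.
Flip position 4: 0000111 → 0001111

0001111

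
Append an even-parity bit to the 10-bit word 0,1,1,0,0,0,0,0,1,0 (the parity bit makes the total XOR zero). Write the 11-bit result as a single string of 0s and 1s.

XOR of the 10 data bits: 0⊕1⊕1⊕0⊕0⊕0⊕0⊕0⊕1⊕0 = 1
Parity bit = 1 (so all 11 bits XOR to 0).

01100000101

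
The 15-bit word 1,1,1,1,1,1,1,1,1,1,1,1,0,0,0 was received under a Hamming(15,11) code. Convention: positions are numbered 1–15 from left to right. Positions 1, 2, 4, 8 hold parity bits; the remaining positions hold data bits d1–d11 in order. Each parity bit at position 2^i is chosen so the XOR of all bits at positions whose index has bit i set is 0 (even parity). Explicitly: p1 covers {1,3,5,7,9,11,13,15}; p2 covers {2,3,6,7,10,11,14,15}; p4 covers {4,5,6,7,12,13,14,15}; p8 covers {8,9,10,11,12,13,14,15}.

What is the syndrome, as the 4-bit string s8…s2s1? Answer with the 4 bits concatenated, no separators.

s1 (pos 1,3,5,7,9,11,13,15): 1⊕1⊕1⊕1⊕1⊕1⊕0⊕0 = 0
s2 (pos 2,3,6,7,10,11,14,15): 1⊕1⊕1⊕1⊕1⊕1⊕0⊕0 = 0
s4 (pos 4,5,6,7,12,13,14,15): 1⊕1⊕1⊕1⊕1⊕0⊕0⊕0 = 1
s8 (pos 8,9,10,11,12,13,14,15): 1⊕1⊕1⊕1⊕1⊕0⊕0⊕0 = 1
Syndrome s8…s1 = 1100 → error at position 12.

1100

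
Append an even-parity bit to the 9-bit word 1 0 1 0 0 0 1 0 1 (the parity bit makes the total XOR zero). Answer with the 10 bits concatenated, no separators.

1010001010

XOR of the 9 data bits: 1⊕0⊕1⊕0⊕0⊕0⊕1⊕0⊕1 = 0
Parity bit = 0 (so all 10 bits XOR to 0).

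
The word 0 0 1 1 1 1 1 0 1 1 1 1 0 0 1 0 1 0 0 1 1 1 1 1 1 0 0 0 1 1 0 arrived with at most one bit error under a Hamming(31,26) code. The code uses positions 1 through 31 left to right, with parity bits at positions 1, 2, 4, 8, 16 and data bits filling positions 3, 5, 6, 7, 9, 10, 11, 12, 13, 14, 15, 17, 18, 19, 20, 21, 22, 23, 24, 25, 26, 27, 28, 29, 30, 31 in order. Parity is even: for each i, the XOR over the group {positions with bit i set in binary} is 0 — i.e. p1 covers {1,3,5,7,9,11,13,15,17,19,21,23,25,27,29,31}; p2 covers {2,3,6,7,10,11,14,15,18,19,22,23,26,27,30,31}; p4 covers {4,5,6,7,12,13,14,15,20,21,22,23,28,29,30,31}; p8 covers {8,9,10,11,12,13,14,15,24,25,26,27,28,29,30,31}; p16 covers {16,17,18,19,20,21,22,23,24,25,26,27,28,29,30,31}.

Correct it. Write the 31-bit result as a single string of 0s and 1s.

s1 (pos 1,3,5,7,9,11,13,15,17,19,21,23,25,27,29,31): 0⊕1⊕1⊕1⊕1⊕1⊕0⊕1⊕1⊕0⊕1⊕1⊕1⊕0⊕1⊕0 = 1
s2 (pos 2,3,6,7,10,11,14,15,18,19,22,23,26,27,30,31): 0⊕1⊕1⊕1⊕1⊕1⊕0⊕1⊕0⊕0⊕1⊕1⊕0⊕0⊕1⊕0 = 1
s4 (pos 4,5,6,7,12,13,14,15,20,21,22,23,28,29,30,31): 1⊕1⊕1⊕1⊕1⊕0⊕0⊕1⊕1⊕1⊕1⊕1⊕0⊕1⊕1⊕0 = 0
s8 (pos 8,9,10,11,12,13,14,15,24,25,26,27,28,29,30,31): 0⊕1⊕1⊕1⊕1⊕0⊕0⊕1⊕1⊕1⊕0⊕0⊕0⊕1⊕1⊕0 = 1
s16 (pos 16,17,18,19,20,21,22,23,24,25,26,27,28,29,30,31): 0⊕1⊕0⊕0⊕1⊕1⊕1⊕1⊕1⊕1⊕0⊕0⊕0⊕1⊕1⊕0 = 1
Syndrome s16…s1 = 11011 → error at position 27.
Flip position 27: 0011111011110010100111111000110 → 0011111011110010100111111010110

0011111011110010100111111010110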